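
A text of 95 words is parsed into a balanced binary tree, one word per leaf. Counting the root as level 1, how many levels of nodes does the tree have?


In a balanced binary tree with n leaves the deepest leaf is ceil(log2(n)) edges below the root,
so counting node levels inclusive of root and leaves gives ceil(log2(n)) + 1 levels.
log2(95) = 6.5699
ceil(6.5699) = 7
levels = 7 + 1 = 8

8


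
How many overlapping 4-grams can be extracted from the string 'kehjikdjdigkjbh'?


String 'kehjikdjdigkjbh' has length L = 15.
Number of overlapping n-grams = L - n + 1
Substituting: 15 - 4 + 1 = 12

12


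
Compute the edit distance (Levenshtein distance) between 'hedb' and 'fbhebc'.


Building DP table for s1='hedb' (len 4) and s2='fbhebc' (len 6):
       f  b  h  e  b  c
    0  1  2  3  4  5  6
  h 1  1  2  2  3  4  5
  e 2  2  2  3  2  3  4
  d 3  3  3  3  3  3  4
  b 4  4  3  4  4  3  4
Edit distance = dp[4][6] = 4

4


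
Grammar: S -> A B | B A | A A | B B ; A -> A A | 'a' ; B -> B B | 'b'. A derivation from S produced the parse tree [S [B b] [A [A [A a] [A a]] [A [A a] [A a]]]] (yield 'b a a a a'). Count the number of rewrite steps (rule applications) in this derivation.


Every bracketed nonterminal node [X ...] in the tree is produced by exactly one rule application.
Reading the tree off as a leftmost derivation:
  Step 1: S  =>  B A   (applied S -> B A)
  Step 2: B A  =>  b A   (applied B -> b)
  Step 3: b A  =>  b A A   (applied A -> A A)
  Step 4: b A A  =>  b A A A   (applied A -> A A)
  Step 5: b A A A  =>  b a A A   (applied A -> a)
  Step 6: b a A A  =>  b a a A   (applied A -> a)
  Step 7: b a a A  =>  b a a A A   (applied A -> A A)
  Step 8: b a a A A  =>  b a a a A   (applied A -> a)
  Step 9: b a a a A  =>  b a a a a   (applied A -> a)
Final yield: b a a a a
Total rewrite steps: 9

9


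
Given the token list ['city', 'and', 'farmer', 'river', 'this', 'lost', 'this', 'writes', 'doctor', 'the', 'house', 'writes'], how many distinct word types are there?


Listing all tokens and tracking unique types:
  Token 1: 'city' -> NEW (unique so far: 1)
  Token 2: 'and' -> NEW (unique so far: 2)
  Token 3: 'farmer' -> NEW (unique so far: 3)
  Token 4: 'river' -> NEW (unique so far: 4)
  Token 5: 'this' -> NEW (unique so far: 5)
  Token 6: 'lost' -> NEW (unique so far: 6)
  Token 7: 'this' -> duplicate (unique so far: 6)
  Token 8: 'writes' -> NEW (unique so far: 7)
  Token 9: 'doctor' -> NEW (unique so far: 8)
  Token 10: 'the' -> NEW (unique so far: 9)
  Token 11: 'house' -> NEW (unique so far: 10)
  Token 12: 'writes' -> duplicate (unique so far: 10)
Unique types: ('and', 'city', 'doctor', 'farmer', 'house', 'lost', 'river', 'the', 'this', 'writes')
Vocabulary size: 10

10


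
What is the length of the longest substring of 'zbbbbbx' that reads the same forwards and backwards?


Scanning 'zbbbbbx' for palindromic substrings.
Substring at positions 1-5: 'bbbbb'.
Check: reverse('bbbbb') = 'bbbbb' -> palindrome confirmed.
Neighbouring characters ('z' / 'x') break symmetry, so it cannot extend further.
No longer palindromic substring exists; longest length = 5

5


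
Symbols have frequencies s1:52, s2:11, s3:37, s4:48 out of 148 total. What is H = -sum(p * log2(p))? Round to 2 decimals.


Computing entropy H = -sum(p_i * log2(p_i)):
  s1: p = 52/148 = 0.3514, -p*log2(p) = 0.5302
  s2: p = 11/148 = 0.0743, -p*log2(p) = 0.2787
  s3: p = 37/148 = 0.2500, -p*log2(p) = 0.5000
  s4: p = 48/148 = 0.3243, -p*log2(p) = 0.5269
H = sum of terms = 1.8358
Rounded to 2 decimals: 1.84

1.84


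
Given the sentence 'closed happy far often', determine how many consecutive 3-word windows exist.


Word trigrams from [4] words:
  Trigram 1: (closed happy far)
  Trigram 2: (happy far often)
Total word trigrams: 4 - 2 = 2

2


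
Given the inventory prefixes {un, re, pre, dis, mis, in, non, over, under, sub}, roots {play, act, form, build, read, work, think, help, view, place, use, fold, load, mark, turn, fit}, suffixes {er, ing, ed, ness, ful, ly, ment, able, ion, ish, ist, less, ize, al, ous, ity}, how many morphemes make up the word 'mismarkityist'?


Segmenting 'mismarkityist' against the inventory:
  'mis' -> prefix (morpheme 1)
  'mark' -> root (morpheme 2)
  'ity' -> suffix (morpheme 3)
  'ist' -> suffix (morpheme 4)
Total morphemes: 4

4


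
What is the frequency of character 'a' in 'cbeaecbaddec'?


Scanning 'cbeaecbaddec' for 'a':
  Position 3: 'a' -> MATCH (count: 1)
  Position 7: 'a' -> MATCH (count: 2)
Total occurrences of 'a': 2

2


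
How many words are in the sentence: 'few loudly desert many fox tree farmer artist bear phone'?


Counting words by splitting on spaces:
  Word 1: 'few'
  Word 2: 'loudly'
  Word 3: 'desert'
  Word 4: 'many'
  Word 5: 'fox'
  Word 6: 'tree'
  Word 7: 'farmer'
  Word 8: 'artist'
  Word 9: 'bear'
  Word 10: 'phone'
Total words: 10

10


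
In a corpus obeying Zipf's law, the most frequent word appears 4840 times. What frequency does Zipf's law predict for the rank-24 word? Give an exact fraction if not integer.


Zipf's law: freq(rank) = f1 / rank
f1 = 4840, rank = 24
freq = 4840 / 24
GCD(4840, 24) = 8
Simplified: 605/3

605/3


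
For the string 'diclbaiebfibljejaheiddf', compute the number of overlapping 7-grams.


String 'diclbaiebfibljejaheiddf' has length L = 23.
Number of overlapping n-grams = L - n + 1
Substituting: 23 - 7 + 1 = 17

17


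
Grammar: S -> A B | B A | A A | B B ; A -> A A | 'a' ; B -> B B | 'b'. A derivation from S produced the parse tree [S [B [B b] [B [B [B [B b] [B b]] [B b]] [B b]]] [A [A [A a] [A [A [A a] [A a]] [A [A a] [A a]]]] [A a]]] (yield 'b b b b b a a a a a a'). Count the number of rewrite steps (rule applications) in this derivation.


Every bracketed nonterminal node [X ...] in the tree is produced by exactly one rule application.
Reading the tree off as a leftmost derivation:
  Step 1: S  =>  B A   (applied S -> B A)
  Step 2: B A  =>  B B A   (applied B -> B B)
  Step 3: B B A  =>  b B A   (applied B -> b)
  Step 4: b B A  =>  b B B A   (applied B -> B B)
  Step 5: b B B A  =>  b B B B A   (applied B -> B B)
  Step 6: b B B B A  =>  b B B B B A   (applied B -> B B)
  Step 7: b B B B B A  =>  b b B B B A   (applied B -> b)
  Step 8: b b B B B A  =>  b b b B B A   (applied B -> b)
  Step 9: b b b B B A  =>  b b b b B A   (applied B -> b)
  Step 10: b b b b B A  =>  b b b b b A   (applied B -> b)
  Step 11: b b b b b A  =>  b b b b b A A   (applied A -> A A)
  Step 12: b b b b b A A  =>  b b b b b A A A   (applied A -> A A)
  Step 13: b b b b b A A A  =>  b b b b b a A A   (applied A -> a)
  Step 14: b b b b b a A A  =>  b b b b b a A A A   (applied A -> A A)
  Step 15: b b b b b a A A A  =>  b b b b b a A A A A   (applied A -> A A)
  Step 16: b b b b b a A A A A  =>  b b b b b a a A A A   (applied A -> a)
  Step 17: b b b b b a a A A A  =>  b b b b b a a a A A   (applied A -> a)
  Step 18: b b b b b a a a A A  =>  b b b b b a a a A A A   (applied A -> A A)
  Step 19: b b b b b a a a A A A  =>  b b b b b a a a a A A   (applied A -> a)
  Step 20: b b b b b a a a a A A  =>  b b b b b a a a a a A   (applied A -> a)
  Step 21: b b b b b a a a a a A  =>  b b b b b a a a a a a   (applied A -> a)
Final yield: b b b b b a a a a a a
Total rewrite steps: 21

21


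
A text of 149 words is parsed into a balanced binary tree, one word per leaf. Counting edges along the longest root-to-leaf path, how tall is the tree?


In a balanced binary tree with n leaves the deepest leaf is ceil(log2(n)) edges below the root.
log2(149) = 7.2192
ceil(7.2192) = 8
height (edges) = 8

8


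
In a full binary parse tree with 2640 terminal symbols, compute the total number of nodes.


Leaf nodes (terminals): 2640
Internal nodes = n - 1 = 2640 - 1 = 2639
Total = leaves + internal = 2640 + 2639 = 5279

5279


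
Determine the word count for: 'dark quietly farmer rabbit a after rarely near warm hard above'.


Counting words by splitting on spaces:
  Word 1: 'dark'
  Word 2: 'quietly'
  Word 3: 'farmer'
  Word 4: 'rabbit'
  Word 5: 'a'
  Word 6: 'after'
  Word 7: 'rarely'
  Word 8: 'near'
  Word 9: 'warm'
  Word 10: 'hard'
  Word 11: 'above'
Total words: 11

11


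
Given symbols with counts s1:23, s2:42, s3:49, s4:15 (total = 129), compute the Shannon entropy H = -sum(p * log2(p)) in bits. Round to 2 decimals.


Computing entropy H = -sum(p_i * log2(p_i)):
  s1: p = 23/129 = 0.1783, -p*log2(p) = 0.4435
  s2: p = 42/129 = 0.3256, -p*log2(p) = 0.5271
  s3: p = 49/129 = 0.3798, -p*log2(p) = 0.5305
  s4: p = 15/129 = 0.1163, -p*log2(p) = 0.3610
H = sum of terms = 1.8621
Rounded to 2 decimals: 1.86

1.86


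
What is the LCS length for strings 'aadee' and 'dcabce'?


DP table for LCS of 'aadee' and 'dcabce':
       d  c  a  b  c  e
    0  0  0  0  0  0  0
  a 0  0  0  1  1  1  1
  a 0  0  0  1  1  1  1
  d 0  1  1  1  1  1  1
  e 0  1  1  1  1  1  2
  e 0  1  1  1  1  1  2
LCS: 'ae'
LCS length = 2

2


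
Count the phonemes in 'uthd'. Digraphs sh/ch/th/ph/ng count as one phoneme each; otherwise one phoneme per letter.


Parsing 'uthd' greedily, digraphs first:
  'u' -> vowel phoneme (phonemes so far: 1)
  'th' -> digraph (1 consonant phoneme) (phonemes so far: 2)
  'd' -> consonant phoneme (phonemes so far: 3)
Total phonemes: 3

3


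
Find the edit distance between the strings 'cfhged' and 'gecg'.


Building DP table for s1='cfhged' (len 6) and s2='gecg' (len 4):
       g  e  c  g
    0  1  2  3  4
  c 1  1  2  2  3
  f 2  2  2  3  3
  h 3  3  3  3  4
  g 4  3  4  4  3
  e 5  4  3  4  4
  d 6  5  4  4  5
Edit distance = dp[6][4] = 5

5


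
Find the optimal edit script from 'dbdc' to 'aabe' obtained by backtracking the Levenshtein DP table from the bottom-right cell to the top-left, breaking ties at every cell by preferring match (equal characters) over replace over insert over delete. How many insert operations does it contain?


Edit distance = 4. Backtracking from cell (4, 4) with preference match > replace > insert > delete,
then listing the resulting alignment 'dbdc' -> 'aabe' left to right:
  Step 1: replace d->a
  Step 2: replace b->a
  Step 3: replace d->b
  Step 4: replace c->e
Total insertions: 0

0


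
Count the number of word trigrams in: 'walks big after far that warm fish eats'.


Word trigrams from [8] words:
  Trigram 1: (walks big after)
  Trigram 2: (big after far)
  Trigram 3: (after far that)
  Trigram 4: (far that warm)
  Trigram 5: (that warm fish)
  Trigram 6: (warm fish eats)
Total word trigrams: 8 - 2 = 6

6


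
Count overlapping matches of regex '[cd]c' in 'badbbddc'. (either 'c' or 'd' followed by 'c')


Pattern: [cd]c means either 'c' or 'd' followed by 'c'.
Scanning 'badbbddc' position-by-position:
  Pos 0: window 'ba' -> no
  Pos 1: window 'ad' -> no
  Pos 2: window 'db' -> no
  Pos 3: window 'bb' -> no
  Pos 4: window 'bd' -> no
  Pos 5: window 'dd' -> no
  Pos 6: window 'dc' -> MATCH
  Pos 7: window 'c' -> no
Total matches: 1

1


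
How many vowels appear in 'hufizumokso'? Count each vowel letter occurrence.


Scanning each character of 'hufizumokso':
  Position 1: 'h' -> consonant (running count: 0)
  Position 2: 'u' -> vowel (running count: 1)
  Position 3: 'f' -> consonant (running count: 1)
  Position 4: 'i' -> vowel (running count: 2)
  Position 5: 'z' -> consonant (running count: 2)
  Position 6: 'u' -> vowel (running count: 3)
  Position 7: 'm' -> consonant (running count: 3)
  Position 8: 'o' -> vowel (running count: 4)
  Position 9: 'k' -> consonant (running count: 4)
  Position 10: 's' -> consonant (running count: 4)
  Position 11: 'o' -> vowel (running count: 5)
Total vowels: 5

5


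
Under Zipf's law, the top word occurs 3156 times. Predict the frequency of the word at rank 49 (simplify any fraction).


Zipf's law: freq(rank) = f1 / rank
f1 = 3156, rank = 49
freq = 3156 / 49
GCD(3156, 49) = 1
Simplified: 3156/49

3156/49


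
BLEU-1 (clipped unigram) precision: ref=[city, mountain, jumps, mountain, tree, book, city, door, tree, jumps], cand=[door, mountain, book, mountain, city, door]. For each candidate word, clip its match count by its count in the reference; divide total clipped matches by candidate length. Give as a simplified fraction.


Reference word counts: {'book': 1, 'city': 2, 'door': 1, 'jumps': 2, 'mountain': 2, 'tree': 2}
Checking each candidate word (with clipping):
  'door' -> in reference (ref count 1, used 1/1) -> match (matches: 1)
  'mountain' -> in reference (ref count 2, used 1/2) -> match (matches: 2)
  'book' -> in reference (ref count 1, used 1/1) -> match (matches: 3)
  'mountain' -> in reference (ref count 2, used 2/2) -> match (matches: 4)
  'city' -> in reference (ref count 2, used 1/2) -> match (matches: 5)
  'door' -> ref count 1 already used up (1/1) -> clipped, no match (matches: 5)
Clipped matches: 5, Candidate length: 6
Precision = 5/6

5/6


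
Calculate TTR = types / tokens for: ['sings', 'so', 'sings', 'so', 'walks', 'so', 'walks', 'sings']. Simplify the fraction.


Tokens: 8
Unique types: ('sings', 'so', 'walks') = 3
TTR = 3/8
Already in lowest terms.

3/8


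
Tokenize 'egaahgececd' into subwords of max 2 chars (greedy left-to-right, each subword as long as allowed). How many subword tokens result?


'egaahgececd' has 11 characters.
Chunking with max size 2:
  Chunk 1: 'eg' (positions 0-1)
  Chunk 2: 'aa' (positions 2-3)
  Chunk 3: 'hg' (positions 4-5)
  Chunk 4: 'ec' (positions 6-7)
  Chunk 5: 'ec' (positions 8-9)
  Chunk 6: 'd' (positions 10-10)
Total chunks: ceil(11 / 2) = 6

6


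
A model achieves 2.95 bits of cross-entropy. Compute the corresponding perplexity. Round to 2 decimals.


Perplexity formula: PP = 2^H
H = 2.95
PP = 2^2.95
Decompose: 2^2.95 = 2^2 * 2^0.95
2^2 = 4, 2^0.95 ~ 1.9318727
PP ~ 4 * 1.9318727 = 7.7274908
Rounded to 2 decimals: 7.73

7.73


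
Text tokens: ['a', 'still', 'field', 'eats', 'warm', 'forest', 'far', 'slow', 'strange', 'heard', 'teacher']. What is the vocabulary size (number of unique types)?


Listing all tokens and tracking unique types:
  Token 1: 'a' -> NEW (unique so far: 1)
  Token 2: 'still' -> NEW (unique so far: 2)
  Token 3: 'field' -> NEW (unique so far: 3)
  Token 4: 'eats' -> NEW (unique so far: 4)
  Token 5: 'warm' -> NEW (unique so far: 5)
  Token 6: 'forest' -> NEW (unique so far: 6)
  Token 7: 'far' -> NEW (unique so far: 7)
  Token 8: 'slow' -> NEW (unique so far: 8)
  Token 9: 'strange' -> NEW (unique so far: 9)
  Token 10: 'heard' -> NEW (unique so far: 10)
  Token 11: 'teacher' -> NEW (unique so far: 11)
Unique types: ('a', 'eats', 'far', 'field', 'forest', 'heard', 'slow', 'still', 'strange', 'teacher', 'warm')
Vocabulary size: 11

11


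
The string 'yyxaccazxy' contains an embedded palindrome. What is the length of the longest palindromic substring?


Scanning 'yyxaccazxy' for palindromic substrings.
Substring at positions 3-6: 'acca'.
Check: reverse('acca') = 'acca' -> palindrome confirmed.
Neighbouring characters ('x' / 'z') break symmetry, so it cannot extend further.
No longer palindromic substring exists; longest length = 4

4


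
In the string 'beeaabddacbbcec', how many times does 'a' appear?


Scanning 'beeaabddacbbcec' for 'a':
  Position 3: 'a' -> MATCH (count: 1)
  Position 4: 'a' -> MATCH (count: 2)
  Position 8: 'a' -> MATCH (count: 3)
Total occurrences of 'a': 3

3


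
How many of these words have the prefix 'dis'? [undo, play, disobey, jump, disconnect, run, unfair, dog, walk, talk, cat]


Checking each word for prefix 'dis':
  'undo' -> no (count: 0)
  'play' -> no (count: 0)
  'disobey' -> YES, starts with 'dis' (count: 1)
  'jump' -> no (count: 1)
  'disconnect' -> YES, starts with 'dis' (count: 2)
  'run' -> no (count: 2)
  'unfair' -> no (count: 2)
  'dog' -> no (count: 2)
  'walk' -> no (count: 2)
  'talk' -> no (count: 2)
  'cat' -> no (count: 2)
Total with prefix 'dis': 2

2


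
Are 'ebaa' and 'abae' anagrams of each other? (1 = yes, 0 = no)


Sort characters of 'ebaa': 'aabe'
Sort characters of 'abae': 'aabe'
Sorted forms match -> they ARE anagrams
Result: 1

1


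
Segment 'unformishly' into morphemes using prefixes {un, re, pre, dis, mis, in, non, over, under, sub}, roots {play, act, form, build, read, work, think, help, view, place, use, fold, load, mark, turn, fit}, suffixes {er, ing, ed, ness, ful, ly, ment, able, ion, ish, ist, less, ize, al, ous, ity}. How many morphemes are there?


Segmenting 'unformishly' against the inventory:
  'un' -> prefix (morpheme 1)
  'form' -> root (morpheme 2)
  'ish' -> suffix (morpheme 3)
  'ly' -> suffix (morpheme 4)
Total morphemes: 4

4


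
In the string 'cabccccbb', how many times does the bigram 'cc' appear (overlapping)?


Scanning 'cabccccbb' for bigram 'cc':
  Position 0: 'ca' -> no
  Position 1: 'ab' -> no
  Position 2: 'bc' -> no
  Position 3: 'cc' -> MATCH
  Position 4: 'cc' -> MATCH
  Position 5: 'cc' -> MATCH
  Position 6: 'cb' -> no
  Position 7: 'bb' -> no
Total matches: 3

3


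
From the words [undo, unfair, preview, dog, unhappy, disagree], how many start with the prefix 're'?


Checking each word for prefix 're':
  'undo' -> no (count: 0)
  'unfair' -> no (count: 0)
  'preview' -> no (count: 0)
  'dog' -> no (count: 0)
  'unhappy' -> no (count: 0)
  'disagree' -> no (count: 0)
Total with prefix 're': 0

0


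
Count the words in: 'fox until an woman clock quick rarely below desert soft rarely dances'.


Counting words by splitting on spaces:
  Word 1: 'fox'
  Word 2: 'until'
  Word 3: 'an'
  Word 4: 'woman'
  Word 5: 'clock'
  Word 6: 'quick'
  Word 7: 'rarely'
  Word 8: 'below'
  Word 9: 'desert'
  Word 10: 'soft'
  Word 11: 'rarely'
  Word 12: 'dances'
Total words: 12

12


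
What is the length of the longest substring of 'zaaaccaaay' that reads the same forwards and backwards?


Scanning 'zaaaccaaay' for palindromic substrings.
Substring at positions 1-8: 'aaaccaaa'.
Check: reverse('aaaccaaa') = 'aaaccaaa' -> palindrome confirmed.
Neighbouring characters ('z' / 'y') break symmetry, so it cannot extend further.
No longer palindromic substring exists; longest length = 8

8


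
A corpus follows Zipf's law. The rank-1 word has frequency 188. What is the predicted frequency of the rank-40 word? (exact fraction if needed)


Zipf's law: freq(rank) = f1 / rank
f1 = 188, rank = 40
freq = 188 / 40
GCD(188, 40) = 4
Simplified: 47/10

47/10


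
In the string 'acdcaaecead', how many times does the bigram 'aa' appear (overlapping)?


Scanning 'acdcaaecead' for bigram 'aa':
  Position 0: 'ac' -> no
  Position 1: 'cd' -> no
  Position 2: 'dc' -> no
  Position 3: 'ca' -> no
  Position 4: 'aa' -> MATCH
  Position 5: 'ae' -> no
  Position 6: 'ec' -> no
  Position 7: 'ce' -> no
  Position 8: 'ea' -> no
  Position 9: 'ad' -> no
Total matches: 1

1


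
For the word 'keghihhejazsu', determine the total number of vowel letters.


Scanning each character of 'keghihhejazsu':
  Position 1: 'k' -> consonant (running count: 0)
  Position 2: 'e' -> vowel (running count: 1)
  Position 3: 'g' -> consonant (running count: 1)
  Position 4: 'h' -> consonant (running count: 1)
  Position 5: 'i' -> vowel (running count: 2)
  Position 6: 'h' -> consonant (running count: 2)
  Position 7: 'h' -> consonant (running count: 2)
  Position 8: 'e' -> vowel (running count: 3)
  Position 9: 'j' -> consonant (running count: 3)
  Position 10: 'a' -> vowel (running count: 4)
  Position 11: 'z' -> consonant (running count: 4)
  Position 12: 's' -> consonant (running count: 4)
  Position 13: 'u' -> vowel (running count: 5)
Total vowels: 5

5


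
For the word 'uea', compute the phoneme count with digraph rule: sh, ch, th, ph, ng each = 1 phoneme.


Parsing 'uea' greedily, digraphs first:
  'u' -> vowel phoneme (phonemes so far: 1)
  'e' -> vowel phoneme (phonemes so far: 2)
  'a' -> vowel phoneme (phonemes so far: 3)
Total phonemes: 3

3


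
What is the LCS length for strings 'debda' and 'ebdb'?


DP table for LCS of 'debda' and 'ebdb':
       e  b  d  b
    0  0  0  0  0
  d 0  0  0  1  1
  e 0  1  1  1  1
  b 0  1  2  2  2
  d 0  1  2  3  3
  a 0  1  2  3  3
LCS: 'ebd'
LCS length = 3

3


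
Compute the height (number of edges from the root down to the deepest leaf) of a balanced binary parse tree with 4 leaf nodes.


In a balanced binary tree with n leaves the deepest leaf is ceil(log2(n)) edges below the root.
log2(4) = 2.0000
ceil(2.0000) = 2
height (edges) = 2

2


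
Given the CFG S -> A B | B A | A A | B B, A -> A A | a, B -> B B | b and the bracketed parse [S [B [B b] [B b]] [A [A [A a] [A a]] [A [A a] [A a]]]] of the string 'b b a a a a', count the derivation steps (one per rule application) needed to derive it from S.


Every bracketed nonterminal node [X ...] in the tree is produced by exactly one rule application.
Reading the tree off as a leftmost derivation:
  Step 1: S  =>  B A   (applied S -> B A)
  Step 2: B A  =>  B B A   (applied B -> B B)
  Step 3: B B A  =>  b B A   (applied B -> b)
  Step 4: b B A  =>  b b A   (applied B -> b)
  Step 5: b b A  =>  b b A A   (applied A -> A A)
  Step 6: b b A A  =>  b b A A A   (applied A -> A A)
  Step 7: b b A A A  =>  b b a A A   (applied A -> a)
  Step 8: b b a A A  =>  b b a a A   (applied A -> a)
  Step 9: b b a a A  =>  b b a a A A   (applied A -> A A)
  Step 10: b b a a A A  =>  b b a a a A   (applied A -> a)
  Step 11: b b a a a A  =>  b b a a a a   (applied A -> a)
Final yield: b b a a a a
Total rewrite steps: 11

11


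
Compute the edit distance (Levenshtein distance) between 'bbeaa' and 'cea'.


Building DP table for s1='bbeaa' (len 5) and s2='cea' (len 3):
       c  e  a
    0  1  2  3
  b 1  1  2  3
  b 2  2  2  3
  e 3  3  2  3
  a 4  4  3  2
  a 5  5  4  3
Edit distance = dp[5][3] = 3

3


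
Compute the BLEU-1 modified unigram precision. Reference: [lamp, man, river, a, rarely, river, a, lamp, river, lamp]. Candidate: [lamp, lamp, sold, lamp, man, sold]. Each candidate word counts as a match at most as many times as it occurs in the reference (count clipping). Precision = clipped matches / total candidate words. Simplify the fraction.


Reference word counts: {'a': 2, 'lamp': 3, 'man': 1, 'rarely': 1, 'river': 3}
Checking each candidate word (with clipping):
  'lamp' -> in reference (ref count 3, used 1/3) -> match (matches: 1)
  'lamp' -> in reference (ref count 3, used 2/3) -> match (matches: 2)
  'sold' -> not in reference -> no match (matches: 2)
  'lamp' -> in reference (ref count 3, used 3/3) -> match (matches: 3)
  'man' -> in reference (ref count 1, used 1/1) -> match (matches: 4)
  'sold' -> not in reference -> no match (matches: 4)
Clipped matches: 4, Candidate length: 6
Precision = 4/6 = 2/3

2/3


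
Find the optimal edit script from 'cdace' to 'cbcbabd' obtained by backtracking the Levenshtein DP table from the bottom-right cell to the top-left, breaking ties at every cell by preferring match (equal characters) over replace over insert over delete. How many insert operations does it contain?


Edit distance = 5. Backtracking from cell (5, 7) with preference match > replace > insert > delete,
then listing the resulting alignment 'cdace' -> 'cbcbabd' left to right:
  Step 1: insert 'c' [insertion #1]
  Step 2: insert 'b' [insertion #2]
  Step 3: keep 'c'
  Step 4: replace d->b
  Step 5: keep 'a'
  Step 6: replace c->b
  Step 7: replace e->d
Total insertions: 2

2


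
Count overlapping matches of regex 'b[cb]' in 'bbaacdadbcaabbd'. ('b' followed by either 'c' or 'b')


Pattern: b[cb] means 'b' followed by either 'c' or 'b'.
Scanning 'bbaacdadbcaabbd' position-by-position:
  Pos 0: window 'bb' -> MATCH
  Pos 1: window 'ba' -> no
  Pos 2: window 'aa' -> no
  Pos 3: window 'ac' -> no
  Pos 4: window 'cd' -> no
  Pos 5: window 'da' -> no
  Pos 6: window 'ad' -> no
  Pos 7: window 'db' -> no
  Pos 8: window 'bc' -> MATCH
  Pos 9: window 'ca' -> no
  Pos 10: window 'aa' -> no
  Pos 11: window 'ab' -> no
  Pos 12: window 'bb' -> MATCH
  Pos 13: window 'bd' -> no
  Pos 14: window 'd' -> no
Total matches: 3

3


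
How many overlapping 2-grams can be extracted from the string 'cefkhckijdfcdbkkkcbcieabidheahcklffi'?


String 'cefkhckijdfcdbkkkcbcieabidheahcklffi' has length L = 36.
Number of overlapping n-grams = L - n + 1
Substituting: 36 - 2 + 1 = 35

35


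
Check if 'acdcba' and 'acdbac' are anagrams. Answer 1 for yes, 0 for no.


Sort characters of 'acdcba': 'aabccd'
Sort characters of 'acdbac': 'aabccd'
Sorted forms match -> they ARE anagrams
Result: 1

1


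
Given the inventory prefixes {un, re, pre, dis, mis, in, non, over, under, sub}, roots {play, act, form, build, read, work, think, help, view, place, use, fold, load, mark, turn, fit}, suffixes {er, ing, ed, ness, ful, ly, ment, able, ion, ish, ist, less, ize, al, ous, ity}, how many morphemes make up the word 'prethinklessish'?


Segmenting 'prethinklessish' against the inventory:
  'pre' -> prefix (morpheme 1)
  'think' -> root (morpheme 2)
  'less' -> suffix (morpheme 3)
  'ish' -> suffix (morpheme 4)
Total morphemes: 4

4


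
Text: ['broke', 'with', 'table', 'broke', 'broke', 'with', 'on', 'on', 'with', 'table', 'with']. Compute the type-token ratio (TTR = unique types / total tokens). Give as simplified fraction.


Tokens: 11
Unique types: ('broke', 'on', 'table', 'with') = 4
TTR = 4/11
Already in lowest terms.

4/11


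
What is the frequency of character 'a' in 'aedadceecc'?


Scanning 'aedadceecc' for 'a':
  Position 0: 'a' -> MATCH (count: 1)
  Position 3: 'a' -> MATCH (count: 2)
Total occurrences of 'a': 2

2


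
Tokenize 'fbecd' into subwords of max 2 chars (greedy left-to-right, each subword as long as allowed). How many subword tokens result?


'fbecd' has 5 characters.
Chunking with max size 2:
  Chunk 1: 'fb' (positions 0-1)
  Chunk 2: 'ec' (positions 2-3)
  Chunk 3: 'd' (positions 4-4)
Total chunks: ceil(5 / 2) = 3

3


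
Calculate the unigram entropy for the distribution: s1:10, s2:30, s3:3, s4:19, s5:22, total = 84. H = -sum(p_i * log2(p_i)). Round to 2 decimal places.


Computing entropy H = -sum(p_i * log2(p_i)):
  s1: p = 10/84 = 0.1190, -p*log2(p) = 0.3655
  s2: p = 30/84 = 0.3571, -p*log2(p) = 0.5305
  s3: p = 3/84 = 0.0357, -p*log2(p) = 0.1717
  s4: p = 19/84 = 0.2262, -p*log2(p) = 0.4850
  s5: p = 22/84 = 0.2619, -p*log2(p) = 0.5062
H = sum of terms = 2.0589
Rounded to 2 decimals: 2.06

2.06


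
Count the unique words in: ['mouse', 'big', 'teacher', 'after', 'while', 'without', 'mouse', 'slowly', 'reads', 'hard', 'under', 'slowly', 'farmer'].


Listing all tokens and tracking unique types:
  Token 1: 'mouse' -> NEW (unique so far: 1)
  Token 2: 'big' -> NEW (unique so far: 2)
  Token 3: 'teacher' -> NEW (unique so far: 3)
  Token 4: 'after' -> NEW (unique so far: 4)
  Token 5: 'while' -> NEW (unique so far: 5)
  Token 6: 'without' -> NEW (unique so far: 6)
  Token 7: 'mouse' -> duplicate (unique so far: 6)
  Token 8: 'slowly' -> NEW (unique so far: 7)
  Token 9: 'reads' -> NEW (unique so far: 8)
  Token 10: 'hard' -> NEW (unique so far: 9)
  Token 11: 'under' -> NEW (unique so far: 10)
  Token 12: 'slowly' -> duplicate (unique so far: 10)
  Token 13: 'farmer' -> NEW (unique so far: 11)
Unique types: ('after', 'big', 'farmer', 'hard', 'mouse', 'reads', 'slowly', 'teacher', 'under', 'while', 'without')
Vocabulary size: 11

11


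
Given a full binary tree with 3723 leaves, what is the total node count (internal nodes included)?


Leaf nodes (terminals): 3723
Internal nodes = n - 1 = 3723 - 1 = 3722
Total = leaves + internal = 3723 + 3722 = 7445

7445


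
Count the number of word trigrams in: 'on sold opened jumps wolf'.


Word trigrams from [5] words:
  Trigram 1: (on sold opened)
  Trigram 2: (sold opened jumps)
  Trigram 3: (opened jumps wolf)
Total word trigrams: 5 - 2 = 3

3


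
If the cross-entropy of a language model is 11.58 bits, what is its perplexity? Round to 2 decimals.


Perplexity formula: PP = 2^H
H = 11.58
PP = 2^11.58
Decompose: 2^11.58 = 2^11 * 2^0.58
2^11 = 2048, 2^0.58 ~ 1.4948492
PP ~ 2048 * 1.4948492 = 3061.4511616
Rounded to 2 decimals: 3061.45

3061.45


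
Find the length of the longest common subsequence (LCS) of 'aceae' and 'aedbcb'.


DP table for LCS of 'aceae' and 'aedbcb':
       a  e  d  b  c  b
    0  0  0  0  0  0  0
  a 0  1  1  1  1  1  1
  c 0  1  1  1  1  2  2
  e 0  1  2  2  2  2  2
  a 0  1  2  2  2  2  2
  e 0  1  2  2  2  2  2
LCS: 'ac'
LCS length = 2

2


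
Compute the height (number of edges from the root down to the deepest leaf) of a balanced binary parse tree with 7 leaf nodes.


In a balanced binary tree with n leaves the deepest leaf is ceil(log2(n)) edges below the root.
log2(7) = 2.8074
ceil(2.8074) = 3
height (edges) = 3

3


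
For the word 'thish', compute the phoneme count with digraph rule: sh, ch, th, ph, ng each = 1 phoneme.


Parsing 'thish' greedily, digraphs first:
  'th' -> digraph (1 consonant phoneme) (phonemes so far: 1)
  'i' -> vowel phoneme (phonemes so far: 2)
  'sh' -> digraph (1 consonant phoneme) (phonemes so far: 3)
Total phonemes: 3

3


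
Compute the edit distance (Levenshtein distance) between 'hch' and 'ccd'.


Building DP table for s1='hch' (len 3) and s2='ccd' (len 3):
       c  c  d
    0  1  2  3
  h 1  1  2  3
  c 2  1  1  2
  h 3  2  2  2
Edit distance = dp[3][3] = 2

2


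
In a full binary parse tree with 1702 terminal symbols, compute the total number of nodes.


Leaf nodes (terminals): 1702
Internal nodes = n - 1 = 1702 - 1 = 1701
Total = leaves + internal = 1702 + 1701 = 3403

3403


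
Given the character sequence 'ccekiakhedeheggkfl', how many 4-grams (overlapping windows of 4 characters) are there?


String 'ccekiakhedeheggkfl' has length L = 18.
Number of overlapping n-grams = L - n + 1
Substituting: 18 - 4 + 1 = 15

15


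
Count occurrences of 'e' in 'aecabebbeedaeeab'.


Scanning 'aecabebbeedaeeab' for 'e':
  Position 1: 'e' -> MATCH (count: 1)
  Position 5: 'e' -> MATCH (count: 2)
  Position 8: 'e' -> MATCH (count: 3)
  Position 9: 'e' -> MATCH (count: 4)
  Position 12: 'e' -> MATCH (count: 5)
  Position 13: 'e' -> MATCH (count: 6)
Total occurrences of 'e': 6

6


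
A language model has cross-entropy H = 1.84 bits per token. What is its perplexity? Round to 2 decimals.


Perplexity formula: PP = 2^H
H = 1.84
PP = 2^1.84
Decompose: 2^1.84 = 2^1 * 2^0.84
2^1 = 2, 2^0.84 ~ 1.7900501
PP ~ 2 * 1.7900501 = 3.5801002
Rounded to 2 decimals: 3.58

3.58


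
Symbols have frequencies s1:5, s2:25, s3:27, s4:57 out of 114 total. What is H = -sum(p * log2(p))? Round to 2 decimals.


Computing entropy H = -sum(p_i * log2(p_i)):
  s1: p = 5/114 = 0.0439, -p*log2(p) = 0.1978
  s2: p = 25/114 = 0.2193, -p*log2(p) = 0.4801
  s3: p = 27/114 = 0.2368, -p*log2(p) = 0.4922
  s4: p = 57/114 = 0.5000, -p*log2(p) = 0.5000
H = sum of terms = 1.6701
Rounded to 2 decimals: 1.67

1.67


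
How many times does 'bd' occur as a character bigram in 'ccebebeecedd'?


Scanning 'ccebebeecedd' for bigram 'bd':
  Position 0: 'cc' -> no
  Position 1: 'ce' -> no
  Position 2: 'eb' -> no
  Position 3: 'be' -> no
  Position 4: 'eb' -> no
  Position 5: 'be' -> no
  Position 6: 'ee' -> no
  Position 7: 'ec' -> no
  Position 8: 'ce' -> no
  Position 9: 'ed' -> no
  Position 10: 'dd' -> no
Total matches: 0

0


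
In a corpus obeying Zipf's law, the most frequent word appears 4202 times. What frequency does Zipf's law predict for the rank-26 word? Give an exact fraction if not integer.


Zipf's law: freq(rank) = f1 / rank
f1 = 4202, rank = 26
freq = 4202 / 26
GCD(4202, 26) = 2
Simplified: 2101/13

2101/13


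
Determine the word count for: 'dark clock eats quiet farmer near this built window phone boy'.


Counting words by splitting on spaces:
  Word 1: 'dark'
  Word 2: 'clock'
  Word 3: 'eats'
  Word 4: 'quiet'
  Word 5: 'farmer'
  Word 6: 'near'
  Word 7: 'this'
  Word 8: 'built'
  Word 9: 'window'
  Word 10: 'phone'
  Word 11: 'boy'
Total words: 11

11


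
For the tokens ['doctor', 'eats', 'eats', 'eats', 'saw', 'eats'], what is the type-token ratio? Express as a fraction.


Tokens: 6
Unique types: ('doctor', 'eats', 'saw') = 3
TTR = 3/6
Simplify: divide both by 3 -> 1/2
TTR = 1/2

1/2


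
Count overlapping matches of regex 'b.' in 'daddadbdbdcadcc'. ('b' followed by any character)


Pattern: b. means 'b' followed by any character.
Scanning 'daddadbdbdcadcc' position-by-position:
  Pos 0: window 'da' -> no
  Pos 1: window 'ad' -> no
  Pos 2: window 'dd' -> no
  Pos 3: window 'da' -> no
  Pos 4: window 'ad' -> no
  Pos 5: window 'db' -> no
  Pos 6: window 'bd' -> MATCH
  Pos 7: window 'db' -> no
  Pos 8: window 'bd' -> MATCH
  Pos 9: window 'dc' -> no
  Pos 10: window 'ca' -> no
  Pos 11: window 'ad' -> no
  Pos 12: window 'dc' -> no
  Pos 13: window 'cc' -> no
  Pos 14: window 'c' -> no
Total matches: 2

2


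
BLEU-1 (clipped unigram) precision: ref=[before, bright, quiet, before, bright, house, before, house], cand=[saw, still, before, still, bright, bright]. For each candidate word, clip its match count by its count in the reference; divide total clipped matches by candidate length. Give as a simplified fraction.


Reference word counts: {'before': 3, 'bright': 2, 'house': 2, 'quiet': 1}
Checking each candidate word (with clipping):
  'saw' -> not in reference -> no match (matches: 0)
  'still' -> not in reference -> no match (matches: 0)
  'before' -> in reference (ref count 3, used 1/3) -> match (matches: 1)
  'still' -> not in reference -> no match (matches: 1)
  'bright' -> in reference (ref count 2, used 1/2) -> match (matches: 2)
  'bright' -> in reference (ref count 2, used 2/2) -> match (matches: 3)
Clipped matches: 3, Candidate length: 6
Precision = 3/6 = 1/2

1/2


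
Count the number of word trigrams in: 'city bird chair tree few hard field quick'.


Word trigrams from [8] words:
  Trigram 1: (city bird chair)
  Trigram 2: (bird chair tree)
  Trigram 3: (chair tree few)
  Trigram 4: (tree few hard)
  Trigram 5: (few hard field)
  Trigram 6: (hard field quick)
Total word trigrams: 8 - 2 = 6

6


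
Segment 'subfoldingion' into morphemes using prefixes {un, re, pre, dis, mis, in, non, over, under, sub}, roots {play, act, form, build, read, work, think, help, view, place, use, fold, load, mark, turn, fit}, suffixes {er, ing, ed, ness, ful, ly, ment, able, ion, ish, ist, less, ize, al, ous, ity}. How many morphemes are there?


Segmenting 'subfoldingion' against the inventory:
  'sub' -> prefix (morpheme 1)
  'fold' -> root (morpheme 2)
  'ing' -> suffix (morpheme 3)
  'ion' -> suffix (morpheme 4)
Total morphemes: 4

4


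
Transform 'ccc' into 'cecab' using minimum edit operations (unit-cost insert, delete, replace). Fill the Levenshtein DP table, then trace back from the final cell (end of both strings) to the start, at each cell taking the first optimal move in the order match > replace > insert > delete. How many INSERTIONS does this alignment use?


Edit distance = 3. Backtracking from cell (3, 5) with preference match > replace > insert > delete,
then listing the resulting alignment 'ccc' -> 'cecab' left to right:
  Step 1: keep 'c'
  Step 2: insert 'e' [insertion #1]
  Step 3: keep 'c'
  Step 4: insert 'a' [insertion #2]
  Step 5: replace c->b
Total insertions: 2

2


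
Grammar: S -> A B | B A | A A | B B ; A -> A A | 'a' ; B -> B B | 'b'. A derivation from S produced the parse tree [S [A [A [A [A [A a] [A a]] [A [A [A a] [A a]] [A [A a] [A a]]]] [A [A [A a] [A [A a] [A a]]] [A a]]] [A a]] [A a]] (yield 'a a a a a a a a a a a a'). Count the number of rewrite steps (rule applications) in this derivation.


Every bracketed nonterminal node [X ...] in the tree is produced by exactly one rule application.
Reading the tree off as a leftmost derivation:
  Step 1: S  =>  A A   (applied S -> A A)
  Step 2: A A  =>  A A A   (applied A -> A A)
  Step 3: A A A  =>  A A A A   (applied A -> A A)
  Step 4: A A A A  =>  A A A A A   (applied A -> A A)
  Step 5: A A A A A  =>  A A A A A A   (applied A -> A A)
  Step 6: A A A A A A  =>  a A A A A A   (applied A -> a)
  Step 7: a A A A A A  =>  a a A A A A   (applied A -> a)
  Step 8: a a A A A A  =>  a a A A A A A   (applied A -> A A)
  Step 9: a a A A A A A  =>  a a A A A A A A   (applied A -> A A)
  Step 10: a a A A A A A A  =>  a a a A A A A A   (applied A -> a)
  Step 11: a a a A A A A A  =>  a a a a A A A A   (applied A -> a)
  Step 12: a a a a A A A A  =>  a a a a A A A A A   (applied A -> A A)
  Step 13: a a a a A A A A A  =>  a a a a a A A A A   (applied A -> a)
  Step 14: a a a a a A A A A  =>  a a a a a a A A A   (applied A -> a)
  Step 15: a a a a a a A A A  =>  a a a a a a A A A A   (applied A -> A A)
  Step 16: a a a a a a A A A A  =>  a a a a a a A A A A A   (applied A -> A A)
  Step 17: a a a a a a A A A A A  =>  a a a a a a a A A A A   (applied A -> a)
  Step 18: a a a a a a a A A A A  =>  a a a a a a a A A A A A   (applied A -> A A)
  Step 19: a a a a a a a A A A A A  =>  a a a a a a a a A A A A   (applied A -> a)
  Step 20: a a a a a a a a A A A A  =>  a a a a a a a a a A A A   (applied A -> a)
  Step 21: a a a a a a a a a A A A  =>  a a a a a a a a a a A A   (applied A -> a)
  Step 22: a a a a a a a a a a A A  =>  a a a a a a a a a a a A   (applied A -> a)
  Step 23: a a a a a a a a a a a A  =>  a a a a a a a a a a a a   (applied A -> a)
Final yield: a a a a a a a a a a a a
Total rewrite steps: 23

23


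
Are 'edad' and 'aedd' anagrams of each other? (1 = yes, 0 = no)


Sort characters of 'edad': 'adde'
Sort characters of 'aedd': 'adde'
Sorted forms match -> they ARE anagrams
Result: 1

1


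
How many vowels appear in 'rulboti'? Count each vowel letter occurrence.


Scanning each character of 'rulboti':
  Position 1: 'r' -> consonant (running count: 0)
  Position 2: 'u' -> vowel (running count: 1)
  Position 3: 'l' -> consonant (running count: 1)
  Position 4: 'b' -> consonant (running count: 1)
  Position 5: 'o' -> vowel (running count: 2)
  Position 6: 't' -> consonant (running count: 2)
  Position 7: 'i' -> vowel (running count: 3)
Total vowels: 3

3


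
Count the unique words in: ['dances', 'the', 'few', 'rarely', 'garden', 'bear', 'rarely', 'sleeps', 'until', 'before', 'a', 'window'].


Listing all tokens and tracking unique types:
  Token 1: 'dances' -> NEW (unique so far: 1)
  Token 2: 'the' -> NEW (unique so far: 2)
  Token 3: 'few' -> NEW (unique so far: 3)
  Token 4: 'rarely' -> NEW (unique so far: 4)
  Token 5: 'garden' -> NEW (unique so far: 5)
  Token 6: 'bear' -> NEW (unique so far: 6)
  Token 7: 'rarely' -> duplicate (unique so far: 6)
  Token 8: 'sleeps' -> NEW (unique so far: 7)
  Token 9: 'until' -> NEW (unique so far: 8)
  Token 10: 'before' -> NEW (unique so far: 9)
  Token 11: 'a' -> NEW (unique so far: 10)
  Token 12: 'window' -> NEW (unique so far: 11)
Unique types: ('a', 'bear', 'before', 'dances', 'few', 'garden', 'rarely', 'sleeps', 'the', 'until', 'window')
Vocabulary size: 11

11


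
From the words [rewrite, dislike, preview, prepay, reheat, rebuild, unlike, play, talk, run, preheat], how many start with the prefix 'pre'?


Checking each word for prefix 'pre':
  'rewrite' -> no (count: 0)
  'dislike' -> no (count: 0)
  'preview' -> YES, starts with 'pre' (count: 1)
  'prepay' -> YES, starts with 'pre' (count: 2)
  'reheat' -> no (count: 2)
  'rebuild' -> no (count: 2)
  'unlike' -> no (count: 2)
  'play' -> no (count: 2)
  'talk' -> no (count: 2)
  'run' -> no (count: 2)
  'preheat' -> YES, starts with 'pre' (count: 3)
Total with prefix 'pre': 3

3


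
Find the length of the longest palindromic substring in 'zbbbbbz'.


Scanning 'zbbbbbz' for palindromic substrings.
Substring at positions 0-6: 'zbbbbbz'.
Check: reverse('zbbbbbz') = 'zbbbbbz' -> palindrome confirmed.
No longer palindromic substring exists; longest length = 7

7


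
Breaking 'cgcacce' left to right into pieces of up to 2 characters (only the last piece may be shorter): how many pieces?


'cgcacce' has 7 characters.
Chunking with max size 2:
  Chunk 1: 'cg' (positions 0-1)
  Chunk 2: 'ca' (positions 2-3)
  Chunk 3: 'cc' (positions 4-5)
  Chunk 4: 'e' (positions 6-6)
Total chunks: ceil(7 / 2) = 4

4
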